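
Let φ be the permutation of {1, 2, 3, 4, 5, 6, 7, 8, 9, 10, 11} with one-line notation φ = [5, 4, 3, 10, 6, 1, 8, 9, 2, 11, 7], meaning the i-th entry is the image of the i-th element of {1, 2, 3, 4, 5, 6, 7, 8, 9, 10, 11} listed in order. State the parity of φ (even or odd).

even

In disjoint-cycle form the cycle lengths are 7, 3, 1.
A cycle is odd iff its length is even; φ has 0 even-length cycles, so sgn(φ) = (−1)^0 and φ is even.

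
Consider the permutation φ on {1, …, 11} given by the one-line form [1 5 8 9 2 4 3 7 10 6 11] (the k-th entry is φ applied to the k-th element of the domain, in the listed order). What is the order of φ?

The disjoint-cycle form of φ has cycle lengths 4, 3, 2, 1, 1.
Since disjoint cycles commute, ord(φ) = lcm(4, 3, 2) = 12.

12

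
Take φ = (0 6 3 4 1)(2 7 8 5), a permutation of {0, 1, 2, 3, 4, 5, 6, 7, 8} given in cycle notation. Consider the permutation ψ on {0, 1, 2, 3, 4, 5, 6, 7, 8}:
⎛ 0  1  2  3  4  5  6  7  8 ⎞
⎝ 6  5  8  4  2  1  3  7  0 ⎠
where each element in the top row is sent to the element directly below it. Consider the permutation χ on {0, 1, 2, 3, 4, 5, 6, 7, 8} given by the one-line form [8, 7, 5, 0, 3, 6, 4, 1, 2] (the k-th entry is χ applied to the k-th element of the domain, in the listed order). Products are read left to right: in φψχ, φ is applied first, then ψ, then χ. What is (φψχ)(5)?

(φψχ)(5) = χ(ψ(φ(5))). φ(5) = 2, then ψ(2) = 8, then χ(8) = 2, so the result is 2.

2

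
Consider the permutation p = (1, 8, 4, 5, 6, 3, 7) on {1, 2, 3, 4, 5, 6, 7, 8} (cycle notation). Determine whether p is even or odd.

even

The cycle lengths are 7, 1.
A cycle of length ℓ contributes ℓ−1 transpositions, so p is a product of 6 transpositions — even.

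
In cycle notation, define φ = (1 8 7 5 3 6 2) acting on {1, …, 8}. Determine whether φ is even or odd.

even

The cycle lengths are 7, 1.
A cycle is odd iff its length is even; φ has 0 even-length cycles, so sgn(φ) = (−1)^0 and φ is even.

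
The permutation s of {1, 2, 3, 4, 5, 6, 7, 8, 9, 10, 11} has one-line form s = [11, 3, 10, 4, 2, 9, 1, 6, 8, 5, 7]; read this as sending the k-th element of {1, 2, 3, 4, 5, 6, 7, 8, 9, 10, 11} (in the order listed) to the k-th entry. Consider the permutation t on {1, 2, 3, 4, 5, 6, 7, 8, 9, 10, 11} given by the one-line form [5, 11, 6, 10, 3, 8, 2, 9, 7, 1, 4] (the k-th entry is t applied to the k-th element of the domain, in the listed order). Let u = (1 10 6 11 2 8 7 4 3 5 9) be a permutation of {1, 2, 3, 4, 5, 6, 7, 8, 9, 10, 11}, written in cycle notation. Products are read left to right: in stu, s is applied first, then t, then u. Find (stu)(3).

10

Apply the permutations in order: s(3) = 10, then t(10) = 1, then u(1) = 10. So (stu)(3) = 10.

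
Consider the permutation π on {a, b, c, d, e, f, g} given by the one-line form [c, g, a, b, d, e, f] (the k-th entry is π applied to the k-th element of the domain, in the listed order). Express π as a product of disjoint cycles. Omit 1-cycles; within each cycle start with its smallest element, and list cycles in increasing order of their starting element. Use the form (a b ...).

Start at a and follow images: a → c → a, giving the cycle (a c).
Continuing from each remaining unvisited element yields (a c)(b g f e d).

(a c)(b g f e d)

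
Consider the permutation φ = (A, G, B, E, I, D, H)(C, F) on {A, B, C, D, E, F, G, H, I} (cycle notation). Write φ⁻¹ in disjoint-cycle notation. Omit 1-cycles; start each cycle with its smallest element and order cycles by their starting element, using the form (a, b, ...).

(A, H, D, I, E, B, G)(C, F)

If φ sends a → b within a cycle, φ⁻¹ sends b → a; equivalently, reverse each cycle.
Reversing each cycle of φ and rotating so the smallest element leads gives (A, H, D, I, E, B, G)(C, F).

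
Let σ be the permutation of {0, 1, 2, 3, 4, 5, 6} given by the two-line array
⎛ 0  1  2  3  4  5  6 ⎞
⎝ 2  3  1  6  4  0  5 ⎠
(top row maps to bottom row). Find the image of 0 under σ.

2

The entry below 0 in the array is 2, so σ(0) = 2.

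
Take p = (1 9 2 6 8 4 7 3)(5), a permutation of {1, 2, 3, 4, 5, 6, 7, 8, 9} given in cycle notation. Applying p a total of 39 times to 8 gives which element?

6

8 lies in the 8-cycle (1 9 2 6 8 4 7 3).
Powers repeat with period 8 on this cycle, and 39 mod 8 = 7, so p^39(8) = p^7(8).
Advancing 7 steps from 8: 8 → 4 → 7 → 3 → 1 → 9 → 2 → 6.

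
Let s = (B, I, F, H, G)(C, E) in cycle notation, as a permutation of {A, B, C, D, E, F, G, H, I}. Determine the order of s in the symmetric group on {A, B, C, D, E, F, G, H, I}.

The cycle type of s is (5, 2, 1, 1).
Since disjoint cycles commute, ord(s) = lcm(5, 2) = 10.

10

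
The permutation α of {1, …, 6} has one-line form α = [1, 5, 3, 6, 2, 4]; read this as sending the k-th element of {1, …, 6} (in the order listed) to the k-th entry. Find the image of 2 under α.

5

2 is element number 2 of the domain, and entry number 2 of the one-line form is 5, so α(2) = 5.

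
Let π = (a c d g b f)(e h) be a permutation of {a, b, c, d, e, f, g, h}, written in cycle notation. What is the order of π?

6

The disjoint cycles have lengths 6, 2.
Since disjoint cycles commute, ord(π) = lcm(6, 2) = 6.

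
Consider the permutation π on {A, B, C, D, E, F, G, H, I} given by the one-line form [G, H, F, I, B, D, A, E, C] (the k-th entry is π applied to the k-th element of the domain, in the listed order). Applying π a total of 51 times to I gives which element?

D

Tracing I → C → … returns to I after 4 steps, so I lies in a 4-cycle (C, F, D, I).
Powers repeat with period 4 on this cycle, and 51 mod 4 = 3, so π^51(I) = π^3(I).
Stepping 3 places around the cycle: I → C → F → D.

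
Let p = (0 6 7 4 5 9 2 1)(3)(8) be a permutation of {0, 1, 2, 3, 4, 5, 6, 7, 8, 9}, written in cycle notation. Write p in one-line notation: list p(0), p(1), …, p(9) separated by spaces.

Reading each image from the cycles: 0→6, 1→0, 2→1, 3→3, 4→5, 5→9, 6→7, 7→4, 8→8, 9→2.
So the one-line form is 6 0 1 3 5 9 7 4 8 2.

6 0 1 3 5 9 7 4 8 2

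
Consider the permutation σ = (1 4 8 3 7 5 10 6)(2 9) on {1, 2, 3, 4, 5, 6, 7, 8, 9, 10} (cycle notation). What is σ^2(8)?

7

8 lies in the 8-cycle (1 4 8 3 7 5 10 6).
Advancing 2 steps from 8: 8 → 3 → 7.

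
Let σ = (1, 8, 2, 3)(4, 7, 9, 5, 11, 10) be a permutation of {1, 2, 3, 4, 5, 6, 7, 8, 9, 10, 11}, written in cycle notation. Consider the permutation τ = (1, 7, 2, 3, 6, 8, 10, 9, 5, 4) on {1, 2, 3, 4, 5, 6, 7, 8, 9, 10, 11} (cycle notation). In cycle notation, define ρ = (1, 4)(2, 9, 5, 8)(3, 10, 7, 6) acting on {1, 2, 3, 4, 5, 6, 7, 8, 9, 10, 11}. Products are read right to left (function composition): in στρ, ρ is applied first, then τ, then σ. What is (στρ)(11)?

(στρ)(11) = σ(τ(ρ(11))). ρ(11) = 11, then τ(11) = 11, then σ(11) = 10, so the result is 10.

10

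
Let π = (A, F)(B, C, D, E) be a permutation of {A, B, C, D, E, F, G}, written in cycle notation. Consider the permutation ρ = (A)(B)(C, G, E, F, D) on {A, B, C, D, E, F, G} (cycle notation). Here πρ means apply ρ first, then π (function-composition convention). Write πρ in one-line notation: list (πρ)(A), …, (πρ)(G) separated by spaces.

(πρ)(x) = π(ρ(x)). Computing each image: π(ρ(A)) = π(A) = F, π(ρ(B)) = π(B) = C, π(ρ(C)) = π(G) = G, π(ρ(D)) = π(C) = D, π(ρ(E)) = π(F) = A, π(ρ(F)) = π(D) = E, π(ρ(G)) = π(E) = B.
Hence πρ = [F C G D A E B].

F C G D A E B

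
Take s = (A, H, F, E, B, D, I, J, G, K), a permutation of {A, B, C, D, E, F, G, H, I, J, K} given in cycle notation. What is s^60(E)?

E lies in the 10-cycle (A, H, F, E, B, D, I, J, G, K).
Powers repeat with period 10 on this cycle, and 60 mod 10 = 0, so s^60(E) = s^0(E).
So s^60(E) = E.

E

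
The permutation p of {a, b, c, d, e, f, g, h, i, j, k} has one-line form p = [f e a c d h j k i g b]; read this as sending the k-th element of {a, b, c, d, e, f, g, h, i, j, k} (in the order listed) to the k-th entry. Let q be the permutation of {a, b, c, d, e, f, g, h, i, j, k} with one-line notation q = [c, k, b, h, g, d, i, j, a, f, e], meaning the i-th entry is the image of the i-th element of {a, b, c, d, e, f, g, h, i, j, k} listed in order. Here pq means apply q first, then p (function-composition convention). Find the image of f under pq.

c

First apply q: q(f) = d, then p(d) = c. Thus (pq)(f) = c.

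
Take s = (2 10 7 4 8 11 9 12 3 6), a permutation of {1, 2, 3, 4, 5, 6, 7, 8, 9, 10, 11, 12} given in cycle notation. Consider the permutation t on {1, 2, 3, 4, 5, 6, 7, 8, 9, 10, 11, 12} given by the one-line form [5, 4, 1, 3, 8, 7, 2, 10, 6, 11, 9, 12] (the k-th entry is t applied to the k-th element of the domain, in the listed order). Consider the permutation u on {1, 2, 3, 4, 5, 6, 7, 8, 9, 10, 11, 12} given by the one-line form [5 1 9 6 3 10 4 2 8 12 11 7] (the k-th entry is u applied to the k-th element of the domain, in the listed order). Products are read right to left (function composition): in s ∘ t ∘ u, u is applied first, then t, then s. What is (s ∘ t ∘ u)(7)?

6

Apply the permutations in order: u(7) = 4, then t(4) = 3, then s(3) = 6. So (s ∘ t ∘ u)(7) = 6.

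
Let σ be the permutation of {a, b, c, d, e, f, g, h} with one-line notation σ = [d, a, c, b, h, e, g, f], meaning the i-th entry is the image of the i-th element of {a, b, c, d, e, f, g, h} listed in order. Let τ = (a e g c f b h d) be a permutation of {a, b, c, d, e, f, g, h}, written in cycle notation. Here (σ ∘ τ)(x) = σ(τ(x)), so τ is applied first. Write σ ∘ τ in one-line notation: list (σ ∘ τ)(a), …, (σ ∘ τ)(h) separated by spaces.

For each element, apply τ then σ: a → e → h; b → h → f; c → f → e; d → a → d; e → g → g; f → b → a; g → c → c; h → d → b.
Collecting the images, σ ∘ τ = [h f e d g a c b].

h f e d g a c b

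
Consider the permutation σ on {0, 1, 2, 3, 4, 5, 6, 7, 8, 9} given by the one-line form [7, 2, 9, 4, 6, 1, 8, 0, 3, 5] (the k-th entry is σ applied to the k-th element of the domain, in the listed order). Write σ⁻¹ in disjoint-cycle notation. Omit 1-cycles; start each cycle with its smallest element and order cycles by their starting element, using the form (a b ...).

(0 7)(1 5 9 2)(3 8 6 4)

First write σ in disjoint cycles: (0 7)(1 2 9 5)(3 4 6 8).
The inverse reverses every cycle; in canonical form, σ⁻¹ = (0 7)(1 5 9 2)(3 8 6 4).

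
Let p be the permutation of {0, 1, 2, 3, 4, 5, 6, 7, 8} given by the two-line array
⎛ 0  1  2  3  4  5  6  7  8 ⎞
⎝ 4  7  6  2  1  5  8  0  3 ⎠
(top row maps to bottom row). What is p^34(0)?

Tracing 0 → 4 → … returns to 0 after 4 steps, so 0 lies in a 4-cycle (0, 4, 1, 7).
Powers repeat with period 4 on this cycle, and 34 mod 4 = 2, so p^34(0) = p^2(0).
Advancing 2 steps from 0: 0 → 4 → 1.

1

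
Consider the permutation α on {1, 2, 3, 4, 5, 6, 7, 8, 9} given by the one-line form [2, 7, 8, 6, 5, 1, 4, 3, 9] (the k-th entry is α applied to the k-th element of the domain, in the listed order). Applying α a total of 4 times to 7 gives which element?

Tracing 7 → 4 → … returns to 7 after 5 steps, so 7 lies in a 5-cycle (1 2 7 4 6).
Advancing 4 steps from 7: 7 → 4 → 6 → 1 → 2.

2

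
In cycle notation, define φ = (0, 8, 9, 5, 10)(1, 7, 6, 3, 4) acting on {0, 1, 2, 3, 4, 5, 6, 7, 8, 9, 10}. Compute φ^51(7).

7 lies in the 5-cycle (1, 7, 6, 3, 4).
Since the cycle has length 5, φ^51 acts on it the same as φ^1 (51 mod 5 = 1).
Stepping 1 place around the cycle: 7 → 6.

6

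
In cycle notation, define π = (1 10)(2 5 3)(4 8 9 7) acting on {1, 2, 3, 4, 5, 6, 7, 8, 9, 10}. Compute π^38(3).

3 lies in the 3-cycle (2 5 3).
Powers repeat with period 3 on this cycle, and 38 mod 3 = 2, so π^38(3) = π^2(3).
Advancing 2 steps from 3: 3 → 2 → 5.

5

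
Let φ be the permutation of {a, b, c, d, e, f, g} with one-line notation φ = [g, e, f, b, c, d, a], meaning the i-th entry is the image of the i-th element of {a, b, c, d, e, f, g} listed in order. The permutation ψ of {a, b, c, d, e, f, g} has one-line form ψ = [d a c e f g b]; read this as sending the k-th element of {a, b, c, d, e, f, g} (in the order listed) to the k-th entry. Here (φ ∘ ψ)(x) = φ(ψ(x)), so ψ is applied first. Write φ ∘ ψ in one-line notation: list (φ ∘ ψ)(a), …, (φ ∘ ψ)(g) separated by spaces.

Chase each element through ψ then φ: a → d → b; b → a → g; c → c → f; d → e → c; e → f → d; f → g → a; g → b → e.
So φ ∘ ψ in one-line form is b g f c d a e.

b g f c d a e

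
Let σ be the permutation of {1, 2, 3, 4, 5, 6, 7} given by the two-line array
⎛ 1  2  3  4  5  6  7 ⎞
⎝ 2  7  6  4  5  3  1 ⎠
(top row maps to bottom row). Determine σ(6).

3

The entry below 6 in the array is 3, so σ(6) = 3.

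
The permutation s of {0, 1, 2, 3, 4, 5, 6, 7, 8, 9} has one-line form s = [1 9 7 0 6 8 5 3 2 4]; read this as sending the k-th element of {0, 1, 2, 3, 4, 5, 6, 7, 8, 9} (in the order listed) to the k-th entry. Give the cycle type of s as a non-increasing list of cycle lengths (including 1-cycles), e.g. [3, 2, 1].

The disjoint cycles are (0, 1, 9, 4, 6, 5, 8, 2, 7, 3), with lengths 10 in non-increasing order.

[10]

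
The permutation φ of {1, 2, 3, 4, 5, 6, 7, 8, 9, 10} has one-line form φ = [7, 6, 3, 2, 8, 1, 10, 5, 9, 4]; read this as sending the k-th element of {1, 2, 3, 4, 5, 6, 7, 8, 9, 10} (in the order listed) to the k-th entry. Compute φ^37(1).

Tracing 1 → 7 → … returns to 1 after 6 steps, so 1 lies in a 6-cycle (1 7 10 4 2 6).
Powers repeat with period 6 on this cycle, and 37 mod 6 = 1, so φ^37(1) = φ^1(1).
Advancing 1 step from 1: 1 → 7.

7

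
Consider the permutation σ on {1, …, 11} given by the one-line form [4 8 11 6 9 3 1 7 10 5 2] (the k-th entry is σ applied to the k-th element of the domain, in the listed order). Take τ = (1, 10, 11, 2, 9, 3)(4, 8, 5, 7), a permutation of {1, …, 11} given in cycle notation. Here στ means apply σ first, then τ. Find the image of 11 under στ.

(στ)(11) = τ(σ(11)). σ(11) = 2, then τ(2) = 9. So (στ)(11) = 9.

9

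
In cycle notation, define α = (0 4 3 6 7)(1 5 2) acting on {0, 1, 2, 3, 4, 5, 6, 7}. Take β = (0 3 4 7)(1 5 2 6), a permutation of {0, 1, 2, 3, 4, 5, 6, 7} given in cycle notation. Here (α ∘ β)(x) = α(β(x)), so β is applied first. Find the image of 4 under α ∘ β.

First apply β: β(4) = 7, then α(7) = 0. Thus (α ∘ β)(4) = 0.

0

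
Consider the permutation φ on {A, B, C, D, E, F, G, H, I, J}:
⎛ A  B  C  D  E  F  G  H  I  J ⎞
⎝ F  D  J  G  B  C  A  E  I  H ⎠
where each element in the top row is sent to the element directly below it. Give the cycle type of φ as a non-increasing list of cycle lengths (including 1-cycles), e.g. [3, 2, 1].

[9, 1]

The disjoint cycles are (A, F, C, J, H, E, B, D, G)(I), with lengths 9, 1 in non-increasing order.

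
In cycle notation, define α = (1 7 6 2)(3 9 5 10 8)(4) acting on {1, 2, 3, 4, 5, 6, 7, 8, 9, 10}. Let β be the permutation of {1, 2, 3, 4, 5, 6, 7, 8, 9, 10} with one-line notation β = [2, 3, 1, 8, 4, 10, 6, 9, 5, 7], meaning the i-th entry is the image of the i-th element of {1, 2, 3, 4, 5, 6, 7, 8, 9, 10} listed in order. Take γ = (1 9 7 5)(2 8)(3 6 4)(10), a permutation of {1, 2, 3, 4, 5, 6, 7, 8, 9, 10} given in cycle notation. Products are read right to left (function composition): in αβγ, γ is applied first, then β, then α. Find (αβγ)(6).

3

Chase 6: γ(6) = 4; β(4) = 8; α(8) = 3. Hence (αβγ)(6) = 3.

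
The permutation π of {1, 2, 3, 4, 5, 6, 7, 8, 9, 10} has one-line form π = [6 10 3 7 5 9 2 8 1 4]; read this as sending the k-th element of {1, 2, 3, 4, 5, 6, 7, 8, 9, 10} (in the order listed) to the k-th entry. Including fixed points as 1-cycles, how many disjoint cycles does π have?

5

The cycle decomposition is (1 6 9)(2 10 4 7)(3)(5)(8), which has 5 cycles (counting 1-cycles).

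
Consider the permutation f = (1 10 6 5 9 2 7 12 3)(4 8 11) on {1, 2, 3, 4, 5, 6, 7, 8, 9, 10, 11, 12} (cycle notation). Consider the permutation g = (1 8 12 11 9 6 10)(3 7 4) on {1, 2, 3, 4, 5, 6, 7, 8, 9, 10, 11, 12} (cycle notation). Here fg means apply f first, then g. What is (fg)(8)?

(fg)(8) = g(f(8)). f(8) = 11, then g(11) = 9. So (fg)(8) = 9.

9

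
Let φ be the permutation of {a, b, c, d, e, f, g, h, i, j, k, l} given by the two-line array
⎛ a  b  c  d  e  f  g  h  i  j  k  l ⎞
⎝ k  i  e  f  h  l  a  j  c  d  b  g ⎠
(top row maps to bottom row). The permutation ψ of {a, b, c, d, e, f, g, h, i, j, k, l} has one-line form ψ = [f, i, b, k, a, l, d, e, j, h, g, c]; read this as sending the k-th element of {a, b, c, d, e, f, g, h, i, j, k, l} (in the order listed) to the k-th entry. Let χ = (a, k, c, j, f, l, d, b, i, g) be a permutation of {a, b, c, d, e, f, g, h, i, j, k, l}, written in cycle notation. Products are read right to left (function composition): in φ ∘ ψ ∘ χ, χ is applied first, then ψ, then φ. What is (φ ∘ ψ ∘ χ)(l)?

(φ ∘ ψ ∘ χ)(l) = φ(ψ(χ(l))). χ(l) = d, then ψ(d) = k, then φ(k) = b, so the result is b.

b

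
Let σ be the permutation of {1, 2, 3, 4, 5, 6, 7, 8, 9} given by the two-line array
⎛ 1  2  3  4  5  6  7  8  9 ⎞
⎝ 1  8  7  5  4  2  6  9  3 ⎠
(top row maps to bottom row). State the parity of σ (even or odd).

In disjoint-cycle form the cycle lengths are 6, 2, 1.
A cycle of length ℓ contributes ℓ−1 transpositions, so σ is a product of 5 + 1 = 6 transpositions — even.

even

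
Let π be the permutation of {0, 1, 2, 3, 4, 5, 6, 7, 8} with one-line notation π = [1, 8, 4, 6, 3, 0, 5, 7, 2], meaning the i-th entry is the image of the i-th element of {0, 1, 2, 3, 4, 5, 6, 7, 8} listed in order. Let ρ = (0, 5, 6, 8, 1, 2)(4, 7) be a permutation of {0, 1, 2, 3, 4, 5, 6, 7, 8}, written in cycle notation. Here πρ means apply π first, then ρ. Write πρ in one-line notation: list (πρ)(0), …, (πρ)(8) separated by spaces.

2 1 7 8 3 5 6 4 0

For each element, apply π then ρ: 0 → 1 → 2; 1 → 8 → 1; 2 → 4 → 7; 3 → 6 → 8; 4 → 3 → 3; 5 → 0 → 5; 6 → 5 → 6; 7 → 7 → 4; 8 → 2 → 0.
So πρ in one-line form is 2 1 7 8 3 5 6 4 0.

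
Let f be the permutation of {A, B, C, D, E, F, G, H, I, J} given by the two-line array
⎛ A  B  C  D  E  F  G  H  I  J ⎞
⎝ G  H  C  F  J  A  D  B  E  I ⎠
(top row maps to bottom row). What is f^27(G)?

Tracing G → D → … returns to G after 4 steps, so G lies in a 4-cycle (A G D F).
Powers repeat with period 4 on this cycle, and 27 mod 4 = 3, so f^27(G) = f^3(G).
Stepping 3 places around the cycle: G → D → F → A.

A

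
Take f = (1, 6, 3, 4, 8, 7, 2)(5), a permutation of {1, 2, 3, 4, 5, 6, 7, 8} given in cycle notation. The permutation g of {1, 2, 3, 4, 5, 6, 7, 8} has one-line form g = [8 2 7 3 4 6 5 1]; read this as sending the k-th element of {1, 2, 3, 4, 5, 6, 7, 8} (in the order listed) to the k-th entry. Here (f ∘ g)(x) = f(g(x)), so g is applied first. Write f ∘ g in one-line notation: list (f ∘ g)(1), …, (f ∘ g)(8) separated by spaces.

Chase each element through g then f: 1 → 8 → 7; 2 → 2 → 1; 3 → 7 → 2; 4 → 3 → 4; 5 → 4 → 8; 6 → 6 → 3; 7 → 5 → 5; 8 → 1 → 6.
Collecting the images, f ∘ g = [7 1 2 4 8 3 5 6].

7 1 2 4 8 3 5 6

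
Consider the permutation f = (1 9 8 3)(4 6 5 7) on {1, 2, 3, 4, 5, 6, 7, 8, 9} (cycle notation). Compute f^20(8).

8 lies in the 4-cycle (1 9 8 3).
On a 4-cycle, f^4 is the identity, so f^20 = f^0 there (20 ≡ 0 mod 4).
So f^20(8) = 8.

8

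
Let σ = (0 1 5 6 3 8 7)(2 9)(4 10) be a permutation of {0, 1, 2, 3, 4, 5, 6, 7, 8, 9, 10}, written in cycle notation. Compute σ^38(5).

5 lies in the 7-cycle (0 1 5 6 3 8 7).
Powers repeat with period 7 on this cycle, and 38 mod 7 = 3, so σ^38(5) = σ^3(5).
Stepping 3 places around the cycle: 5 → 6 → 3 → 8.

8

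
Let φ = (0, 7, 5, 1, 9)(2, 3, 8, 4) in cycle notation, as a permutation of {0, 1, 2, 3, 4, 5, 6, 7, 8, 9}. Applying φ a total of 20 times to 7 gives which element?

7 lies in the 5-cycle (0, 7, 5, 1, 9).
On a 5-cycle, φ^5 is the identity, so φ^20 = φ^0 there (20 ≡ 0 mod 5).
So φ^20(7) = 7.

7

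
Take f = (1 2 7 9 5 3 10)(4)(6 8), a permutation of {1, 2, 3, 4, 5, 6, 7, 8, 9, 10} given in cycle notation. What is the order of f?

14

The cycle type of f is (7, 2, 1).
Since disjoint cycles commute, ord(f) = lcm(7, 2) = 14.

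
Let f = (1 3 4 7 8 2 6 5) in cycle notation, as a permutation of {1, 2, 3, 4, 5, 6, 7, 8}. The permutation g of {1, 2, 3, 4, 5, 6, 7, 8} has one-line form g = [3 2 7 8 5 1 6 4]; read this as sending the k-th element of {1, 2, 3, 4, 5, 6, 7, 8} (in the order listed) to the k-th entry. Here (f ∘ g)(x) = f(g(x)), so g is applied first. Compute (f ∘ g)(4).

(f ∘ g)(4) = f(g(4)). g(4) = 8, then f(8) = 2. So (f ∘ g)(4) = 2.

2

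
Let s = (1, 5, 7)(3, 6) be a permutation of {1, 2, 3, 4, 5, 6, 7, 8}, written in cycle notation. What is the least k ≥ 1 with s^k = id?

The cycle type of s is (3, 2, 1, 1, 1).
Since disjoint cycles commute, ord(s) = lcm(3, 2) = 6.

6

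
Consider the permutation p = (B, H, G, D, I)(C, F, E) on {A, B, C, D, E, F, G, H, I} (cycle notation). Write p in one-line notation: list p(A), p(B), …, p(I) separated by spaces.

Image by image: A↦A, B↦H, C↦F, D↦I, E↦C, F↦E, G↦D, H↦G, I↦B.
Listing these in domain order gives A H F I C E D G B.

A H F I C E D G B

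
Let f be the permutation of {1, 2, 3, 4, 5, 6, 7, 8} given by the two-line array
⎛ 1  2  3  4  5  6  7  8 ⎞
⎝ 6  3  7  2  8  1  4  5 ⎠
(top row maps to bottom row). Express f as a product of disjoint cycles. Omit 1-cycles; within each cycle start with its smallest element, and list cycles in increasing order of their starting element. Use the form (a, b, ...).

From 1: 1 → 6 → 1, closing the cycle (1, 6).
Continuing from each remaining unvisited element yields (1, 6)(2, 3, 7, 4)(5, 8).

(1, 6)(2, 3, 7, 4)(5, 8)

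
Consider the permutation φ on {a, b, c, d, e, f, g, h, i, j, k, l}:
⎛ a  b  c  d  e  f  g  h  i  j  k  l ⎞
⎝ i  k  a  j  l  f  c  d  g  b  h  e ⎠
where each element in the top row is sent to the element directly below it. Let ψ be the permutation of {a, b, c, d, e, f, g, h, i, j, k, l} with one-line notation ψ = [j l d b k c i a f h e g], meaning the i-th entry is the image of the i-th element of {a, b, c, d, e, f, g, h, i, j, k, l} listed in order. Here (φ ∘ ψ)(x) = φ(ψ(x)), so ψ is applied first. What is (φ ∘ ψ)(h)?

ψ(h) = a, then φ(a) = i; composing gives (φ ∘ ψ)(h) = i.

i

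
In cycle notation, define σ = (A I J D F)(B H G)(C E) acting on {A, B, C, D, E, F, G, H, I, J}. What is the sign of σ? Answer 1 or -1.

The cycle lengths are 5, 3, 2.
A cycle is odd iff its length is even; σ has 1 even-length cycle, so sgn(σ) = (−1)^1 and σ is odd.

-1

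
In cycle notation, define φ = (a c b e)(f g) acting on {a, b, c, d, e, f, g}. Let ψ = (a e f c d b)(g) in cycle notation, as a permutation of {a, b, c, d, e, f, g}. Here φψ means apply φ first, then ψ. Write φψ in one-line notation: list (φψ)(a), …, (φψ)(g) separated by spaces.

d f a b e g c

(φψ)(x) = ψ(φ(x)). Computing each image: ψ(φ(a)) = ψ(c) = d, ψ(φ(b)) = ψ(e) = f, ψ(φ(c)) = ψ(b) = a, ψ(φ(d)) = ψ(d) = b, ψ(φ(e)) = ψ(a) = e, ψ(φ(f)) = ψ(g) = g, ψ(φ(g)) = ψ(f) = c.
Hence φψ = [d f a b e g c].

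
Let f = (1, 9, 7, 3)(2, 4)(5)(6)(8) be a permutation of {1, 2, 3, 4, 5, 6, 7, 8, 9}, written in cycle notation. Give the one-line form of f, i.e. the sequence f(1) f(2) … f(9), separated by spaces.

9 4 1 2 5 6 3 8 7

Each element maps to the next entry in its cycle (wrapping to the front): 1→9, 2→4, 3→1, 4→2, 5→5, 6→6, 7→3, 8→8, 9→7.
Listing these in domain order gives 9 4 1 2 5 6 3 8 7.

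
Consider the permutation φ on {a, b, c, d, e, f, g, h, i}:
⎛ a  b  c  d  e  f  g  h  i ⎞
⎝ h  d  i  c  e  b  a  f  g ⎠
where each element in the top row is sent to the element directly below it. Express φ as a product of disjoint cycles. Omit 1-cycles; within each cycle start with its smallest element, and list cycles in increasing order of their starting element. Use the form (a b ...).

From a: a → h → f → b → d → c → i → g → a, closing the cycle (a h f b d c i g).
Repeating from the next unused element and collecting all non-trivial cycles gives (a h f b d c i g).

(a h f b d c i g)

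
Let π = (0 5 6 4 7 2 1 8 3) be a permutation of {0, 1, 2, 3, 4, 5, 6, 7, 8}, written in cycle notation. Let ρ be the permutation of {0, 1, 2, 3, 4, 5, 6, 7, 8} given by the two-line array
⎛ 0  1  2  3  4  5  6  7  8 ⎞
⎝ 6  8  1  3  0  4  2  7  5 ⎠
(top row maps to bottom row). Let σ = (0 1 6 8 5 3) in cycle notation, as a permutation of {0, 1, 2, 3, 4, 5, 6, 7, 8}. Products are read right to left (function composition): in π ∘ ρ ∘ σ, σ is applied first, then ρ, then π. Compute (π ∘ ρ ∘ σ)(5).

0

Chase 5: σ(5) = 3; ρ(3) = 3; π(3) = 0. Hence (π ∘ ρ ∘ σ)(5) = 0.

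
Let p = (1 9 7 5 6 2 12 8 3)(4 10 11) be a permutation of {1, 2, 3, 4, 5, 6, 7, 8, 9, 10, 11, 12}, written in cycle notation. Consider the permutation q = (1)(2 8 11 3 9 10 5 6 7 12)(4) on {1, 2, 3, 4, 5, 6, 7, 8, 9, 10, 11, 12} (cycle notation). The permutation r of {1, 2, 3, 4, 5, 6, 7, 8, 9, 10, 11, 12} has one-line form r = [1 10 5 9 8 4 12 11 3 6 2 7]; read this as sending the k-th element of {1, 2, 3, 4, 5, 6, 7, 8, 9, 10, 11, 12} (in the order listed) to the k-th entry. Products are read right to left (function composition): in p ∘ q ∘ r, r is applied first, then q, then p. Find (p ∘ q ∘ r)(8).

Chase 8: r(8) = 11; q(11) = 3; p(3) = 1. Hence (p ∘ q ∘ r)(8) = 1.

1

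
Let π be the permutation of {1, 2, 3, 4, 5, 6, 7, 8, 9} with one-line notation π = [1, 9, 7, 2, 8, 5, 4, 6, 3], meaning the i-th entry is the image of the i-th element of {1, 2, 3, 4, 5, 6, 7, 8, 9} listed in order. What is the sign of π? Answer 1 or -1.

1

In disjoint-cycle form the cycle lengths are 5, 3, 1.
A cycle is odd iff its length is even; π has 0 even-length cycles, so sgn(π) = (−1)^0 and π is even.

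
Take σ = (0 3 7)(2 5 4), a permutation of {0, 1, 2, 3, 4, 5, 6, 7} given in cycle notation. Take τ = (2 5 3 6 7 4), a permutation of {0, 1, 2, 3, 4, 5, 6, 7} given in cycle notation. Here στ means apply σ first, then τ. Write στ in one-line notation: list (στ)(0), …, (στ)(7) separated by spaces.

6 1 3 4 5 2 7 0

(στ)(x) = τ(σ(x)). Computing each image: τ(σ(0)) = τ(3) = 6, τ(σ(1)) = τ(1) = 1, τ(σ(2)) = τ(5) = 3, τ(σ(3)) = τ(7) = 4, τ(σ(4)) = τ(2) = 5, τ(σ(5)) = τ(4) = 2, τ(σ(6)) = τ(6) = 7, τ(σ(7)) = τ(0) = 0.
Hence στ = [6 1 3 4 5 2 7 0].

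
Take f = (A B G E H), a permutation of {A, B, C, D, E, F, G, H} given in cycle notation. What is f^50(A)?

A

A lies in the 5-cycle (A B G E H).
Since the cycle has length 5, f^50 acts on it the same as f^0 (50 mod 5 = 0).
So f^50(A) = A.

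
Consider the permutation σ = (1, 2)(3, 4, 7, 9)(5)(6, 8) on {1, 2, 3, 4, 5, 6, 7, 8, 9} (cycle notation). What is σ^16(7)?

7

7 lies in the 4-cycle (3, 4, 7, 9).
Powers repeat with period 4 on this cycle, and 16 mod 4 = 0, so σ^16(7) = σ^0(7).
So σ^16(7) = 7.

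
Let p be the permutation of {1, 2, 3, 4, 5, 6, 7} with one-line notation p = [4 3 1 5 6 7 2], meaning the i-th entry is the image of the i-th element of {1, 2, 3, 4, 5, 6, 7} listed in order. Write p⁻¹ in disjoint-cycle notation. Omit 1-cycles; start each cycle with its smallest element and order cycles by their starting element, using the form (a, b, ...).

First write p in disjoint cycles: (1, 4, 5, 6, 7, 2, 3).
Reversing each cycle (and rotating so the smallest element leads) gives p⁻¹ = (1, 3, 2, 7, 6, 5, 4).

(1, 3, 2, 7, 6, 5, 4)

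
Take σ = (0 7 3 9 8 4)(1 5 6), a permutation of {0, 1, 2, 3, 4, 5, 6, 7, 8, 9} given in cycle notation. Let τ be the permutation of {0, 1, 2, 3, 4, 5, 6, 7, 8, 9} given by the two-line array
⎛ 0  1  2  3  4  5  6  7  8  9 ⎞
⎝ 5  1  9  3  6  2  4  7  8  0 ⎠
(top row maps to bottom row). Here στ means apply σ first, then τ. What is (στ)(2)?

σ(2) = 2, then τ(2) = 9; composing gives (στ)(2) = 9.

9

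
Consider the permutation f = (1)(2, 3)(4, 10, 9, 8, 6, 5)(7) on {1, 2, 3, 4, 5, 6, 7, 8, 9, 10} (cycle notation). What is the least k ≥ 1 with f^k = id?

6

The disjoint cycles have lengths 6, 2, 1, 1.
Since disjoint cycles commute, ord(f) = lcm(6, 2) = 6.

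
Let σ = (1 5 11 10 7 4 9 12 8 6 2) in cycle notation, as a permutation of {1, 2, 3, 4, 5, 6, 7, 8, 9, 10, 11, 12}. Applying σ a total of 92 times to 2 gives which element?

2 lies in the 11-cycle (1 5 11 10 7 4 9 12 8 6 2).
Powers repeat with period 11 on this cycle, and 92 mod 11 = 4, so σ^92(2) = σ^4(2).
Advancing 4 steps from 2: 2 → 1 → 5 → 11 → 10.

10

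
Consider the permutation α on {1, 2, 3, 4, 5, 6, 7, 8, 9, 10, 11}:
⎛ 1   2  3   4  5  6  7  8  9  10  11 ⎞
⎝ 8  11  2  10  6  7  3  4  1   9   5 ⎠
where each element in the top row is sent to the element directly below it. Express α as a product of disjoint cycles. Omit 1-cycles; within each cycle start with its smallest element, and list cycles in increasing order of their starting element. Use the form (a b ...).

Iterating α from 1 gives 1 → 8 → 4 → 10 → 9 → 1; that is the 5-cycle (1 8 4 10 9).
Continuing from each remaining unvisited element yields (1 8 4 10 9)(2 11 5 6 7 3).

(1 8 4 10 9)(2 11 5 6 7 3)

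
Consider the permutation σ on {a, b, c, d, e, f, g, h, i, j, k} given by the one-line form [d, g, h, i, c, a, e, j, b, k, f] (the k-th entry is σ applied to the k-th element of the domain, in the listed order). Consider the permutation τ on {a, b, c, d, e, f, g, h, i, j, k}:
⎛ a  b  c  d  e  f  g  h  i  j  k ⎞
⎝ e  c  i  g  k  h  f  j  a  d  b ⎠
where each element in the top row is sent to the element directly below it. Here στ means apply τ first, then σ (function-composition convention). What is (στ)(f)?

j

(στ)(f) = σ(τ(f)). τ(f) = h, then σ(h) = j. So (στ)(f) = j.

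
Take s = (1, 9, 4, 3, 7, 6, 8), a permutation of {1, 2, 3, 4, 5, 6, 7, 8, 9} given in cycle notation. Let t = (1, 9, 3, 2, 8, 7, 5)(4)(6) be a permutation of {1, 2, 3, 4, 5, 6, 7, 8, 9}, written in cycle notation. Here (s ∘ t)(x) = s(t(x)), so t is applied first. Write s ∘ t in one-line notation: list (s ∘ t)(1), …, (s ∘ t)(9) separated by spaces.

(s ∘ t)(x) = s(t(x)). Computing each image: s(t(1)) = s(9) = 4, s(t(2)) = s(8) = 1, s(t(3)) = s(2) = 2, s(t(4)) = s(4) = 3, s(t(5)) = s(1) = 9, s(t(6)) = s(6) = 8, s(t(7)) = s(5) = 5, s(t(8)) = s(7) = 6, s(t(9)) = s(3) = 7.
Hence s ∘ t = [4 1 2 3 9 8 5 6 7].

4 1 2 3 9 8 5 6 7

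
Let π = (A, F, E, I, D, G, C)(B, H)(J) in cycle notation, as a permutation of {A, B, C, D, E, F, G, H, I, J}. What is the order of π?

14

The cycle type of π is (7, 2, 1).
Since disjoint cycles commute, ord(π) = lcm(7, 2) = 14.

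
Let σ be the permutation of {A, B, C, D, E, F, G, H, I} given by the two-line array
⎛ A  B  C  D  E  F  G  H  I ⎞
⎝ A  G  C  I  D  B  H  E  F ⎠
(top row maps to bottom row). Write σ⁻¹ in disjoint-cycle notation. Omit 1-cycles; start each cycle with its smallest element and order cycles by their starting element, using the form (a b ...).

(B F I D E H G)

First write σ in disjoint cycles: (B G H E D I F).
The inverse reverses every cycle; in canonical form, σ⁻¹ = (B F I D E H G).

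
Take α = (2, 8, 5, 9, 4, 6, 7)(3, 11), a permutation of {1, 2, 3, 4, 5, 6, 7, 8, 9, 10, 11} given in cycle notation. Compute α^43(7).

7 lies in the 7-cycle (2, 8, 5, 9, 4, 6, 7).
Powers repeat with period 7 on this cycle, and 43 mod 7 = 1, so α^43(7) = α^1(7).
Advancing 1 step from 7: 7 → 2.

2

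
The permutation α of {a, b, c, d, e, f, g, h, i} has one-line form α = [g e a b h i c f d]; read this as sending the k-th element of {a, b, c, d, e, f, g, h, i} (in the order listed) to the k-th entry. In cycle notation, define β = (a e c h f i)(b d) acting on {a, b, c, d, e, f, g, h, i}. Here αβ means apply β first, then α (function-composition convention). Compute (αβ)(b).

First apply β: β(b) = d, then α(d) = b. Thus (αβ)(b) = b.

b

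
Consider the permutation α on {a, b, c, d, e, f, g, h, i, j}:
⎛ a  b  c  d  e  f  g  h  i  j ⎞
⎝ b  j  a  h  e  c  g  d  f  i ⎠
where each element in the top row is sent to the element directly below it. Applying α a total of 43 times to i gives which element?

f

Tracing i → f → … returns to i after 6 steps, so i lies in a 6-cycle (a b j i f c).
Powers repeat with period 6 on this cycle, and 43 mod 6 = 1, so α^43(i) = α^1(i).
Stepping 1 place around the cycle: i → f.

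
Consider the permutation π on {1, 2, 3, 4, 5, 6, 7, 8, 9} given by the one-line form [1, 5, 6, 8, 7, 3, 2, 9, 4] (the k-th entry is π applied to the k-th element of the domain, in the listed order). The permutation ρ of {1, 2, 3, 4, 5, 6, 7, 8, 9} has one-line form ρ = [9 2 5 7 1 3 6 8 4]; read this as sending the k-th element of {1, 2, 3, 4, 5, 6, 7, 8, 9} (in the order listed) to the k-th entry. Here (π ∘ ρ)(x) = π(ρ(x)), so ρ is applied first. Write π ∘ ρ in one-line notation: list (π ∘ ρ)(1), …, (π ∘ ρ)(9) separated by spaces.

4 5 7 2 1 6 3 9 8

(π ∘ ρ)(x) = π(ρ(x)). Computing each image: π(ρ(1)) = π(9) = 4, π(ρ(2)) = π(2) = 5, π(ρ(3)) = π(5) = 7, π(ρ(4)) = π(7) = 2, π(ρ(5)) = π(1) = 1, π(ρ(6)) = π(3) = 6, π(ρ(7)) = π(6) = 3, π(ρ(8)) = π(8) = 9, π(ρ(9)) = π(4) = 8.
Hence π ∘ ρ = [4 5 7 2 1 6 3 9 8].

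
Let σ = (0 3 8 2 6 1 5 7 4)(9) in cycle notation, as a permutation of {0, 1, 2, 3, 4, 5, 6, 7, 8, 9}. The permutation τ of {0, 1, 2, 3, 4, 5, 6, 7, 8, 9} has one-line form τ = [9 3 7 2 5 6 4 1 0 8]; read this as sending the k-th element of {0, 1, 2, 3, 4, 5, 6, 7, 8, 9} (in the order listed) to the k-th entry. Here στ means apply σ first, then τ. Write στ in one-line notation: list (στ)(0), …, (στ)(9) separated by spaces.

2 6 4 0 9 1 3 5 7 8

Chase each element through σ then τ: 0 → 3 → 2; 1 → 5 → 6; 2 → 6 → 4; 3 → 8 → 0; 4 → 0 → 9; 5 → 7 → 1; 6 → 1 → 3; 7 → 4 → 5; 8 → 2 → 7; 9 → 9 → 8.
Collecting the images, στ = [2 6 4 0 9 1 3 5 7 8].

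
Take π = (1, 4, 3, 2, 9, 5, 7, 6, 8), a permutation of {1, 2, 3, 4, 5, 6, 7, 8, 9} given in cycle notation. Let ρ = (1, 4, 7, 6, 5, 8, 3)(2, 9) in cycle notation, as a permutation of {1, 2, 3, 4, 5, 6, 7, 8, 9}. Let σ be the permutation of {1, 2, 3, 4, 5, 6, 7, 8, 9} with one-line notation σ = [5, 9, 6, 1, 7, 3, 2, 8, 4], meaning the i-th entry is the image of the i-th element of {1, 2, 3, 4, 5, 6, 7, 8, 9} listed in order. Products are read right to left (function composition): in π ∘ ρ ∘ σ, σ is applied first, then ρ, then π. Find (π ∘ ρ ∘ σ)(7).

(π ∘ ρ ∘ σ)(7) = π(ρ(σ(7))). σ(7) = 2, then ρ(2) = 9, then π(9) = 5, so the result is 5.

5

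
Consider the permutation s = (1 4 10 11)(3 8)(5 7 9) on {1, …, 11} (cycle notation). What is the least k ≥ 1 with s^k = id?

The cycle type of s is (4, 3, 2, 1, 1).
The order of s is the least common multiple of its cycle lengths: lcm(4, 3, 2) = 12.

12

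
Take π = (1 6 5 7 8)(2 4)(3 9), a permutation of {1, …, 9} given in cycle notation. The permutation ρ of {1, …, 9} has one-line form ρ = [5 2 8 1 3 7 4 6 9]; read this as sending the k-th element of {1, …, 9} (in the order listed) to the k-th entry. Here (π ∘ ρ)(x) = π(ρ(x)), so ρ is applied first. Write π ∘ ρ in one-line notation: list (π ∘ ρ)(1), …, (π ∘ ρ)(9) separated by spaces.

7 4 1 6 9 8 2 5 3

For each element, apply ρ then π: 1 → 5 → 7; 2 → 2 → 4; 3 → 8 → 1; 4 → 1 → 6; 5 → 3 → 9; 6 → 7 → 8; 7 → 4 → 2; 8 → 6 → 5; 9 → 9 → 3.
Collecting the images, π ∘ ρ = [7 4 1 6 9 8 2 5 3].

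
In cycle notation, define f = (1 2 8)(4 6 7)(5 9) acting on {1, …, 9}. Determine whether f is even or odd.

The cycle lengths are 3, 3, 2, 1.
A cycle of length ℓ contributes ℓ−1 transpositions, so f is a product of 2 + 2 + 1 = 5 transpositions — odd.

odd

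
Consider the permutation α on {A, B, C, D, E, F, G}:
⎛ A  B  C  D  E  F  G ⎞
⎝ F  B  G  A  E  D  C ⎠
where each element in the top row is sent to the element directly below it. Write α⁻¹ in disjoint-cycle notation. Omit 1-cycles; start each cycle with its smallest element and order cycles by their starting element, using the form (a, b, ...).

(A, D, F)(C, G)

First write α in disjoint cycles: (A, F, D)(C, G).
Reversing each cycle (and rotating so the smallest element leads) gives α⁻¹ = (A, D, F)(C, G).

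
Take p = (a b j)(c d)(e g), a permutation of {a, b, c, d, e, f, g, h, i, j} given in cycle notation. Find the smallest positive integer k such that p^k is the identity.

6

The cycle type of p is (3, 2, 2, 1, 1, 1).
The order is lcm(3, 2, 2) = 6.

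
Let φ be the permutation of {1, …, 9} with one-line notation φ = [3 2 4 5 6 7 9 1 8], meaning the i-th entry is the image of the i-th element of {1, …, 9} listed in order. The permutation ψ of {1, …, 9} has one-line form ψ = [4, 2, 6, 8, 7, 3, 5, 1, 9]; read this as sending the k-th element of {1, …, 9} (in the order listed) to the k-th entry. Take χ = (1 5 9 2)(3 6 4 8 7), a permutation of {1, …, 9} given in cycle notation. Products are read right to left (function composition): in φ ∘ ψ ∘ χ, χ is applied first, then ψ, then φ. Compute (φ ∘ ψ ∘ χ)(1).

9

Chase 1: χ(1) = 5; ψ(5) = 7; φ(7) = 9. Hence (φ ∘ ψ ∘ χ)(1) = 9.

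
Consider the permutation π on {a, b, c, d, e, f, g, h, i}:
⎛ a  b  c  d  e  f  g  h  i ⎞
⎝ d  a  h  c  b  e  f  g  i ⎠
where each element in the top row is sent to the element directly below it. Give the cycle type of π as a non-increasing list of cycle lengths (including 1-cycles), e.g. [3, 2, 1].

The disjoint cycles are (a, d, c, h, g, f, e, b)(i), with lengths 8, 1 in non-increasing order.

[8, 1]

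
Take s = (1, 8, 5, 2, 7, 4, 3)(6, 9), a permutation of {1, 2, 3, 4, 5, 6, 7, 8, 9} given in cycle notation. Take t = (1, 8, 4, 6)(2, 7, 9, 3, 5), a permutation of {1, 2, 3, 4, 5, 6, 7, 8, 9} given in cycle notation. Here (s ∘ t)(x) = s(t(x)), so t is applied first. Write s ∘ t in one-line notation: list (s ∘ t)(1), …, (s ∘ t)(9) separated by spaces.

5 4 2 9 7 8 6 3 1

Chase each element through t then s: 1 → 8 → 5; 2 → 7 → 4; 3 → 5 → 2; 4 → 6 → 9; 5 → 2 → 7; 6 → 1 → 8; 7 → 9 → 6; 8 → 4 → 3; 9 → 3 → 1.
So s ∘ t in one-line form is 5 4 2 9 7 8 6 3 1.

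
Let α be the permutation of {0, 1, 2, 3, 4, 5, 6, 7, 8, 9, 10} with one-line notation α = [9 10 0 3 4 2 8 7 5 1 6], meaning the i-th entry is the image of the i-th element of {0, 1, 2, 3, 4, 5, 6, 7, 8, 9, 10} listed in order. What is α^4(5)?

Tracing 5 → 2 → … returns to 5 after 8 steps, so 5 lies in an 8-cycle (0, 9, 1, 10, 6, 8, 5, 2).
Stepping 4 places around the cycle: 5 → 2 → 0 → 9 → 1.

1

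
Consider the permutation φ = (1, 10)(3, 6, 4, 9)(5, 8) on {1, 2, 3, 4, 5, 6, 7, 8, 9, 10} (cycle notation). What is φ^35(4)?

6

4 lies in the 4-cycle (3, 6, 4, 9).
On a 4-cycle, φ^4 is the identity, so φ^35 = φ^3 there (35 ≡ 3 mod 4).
Stepping 3 places around the cycle: 4 → 9 → 3 → 6.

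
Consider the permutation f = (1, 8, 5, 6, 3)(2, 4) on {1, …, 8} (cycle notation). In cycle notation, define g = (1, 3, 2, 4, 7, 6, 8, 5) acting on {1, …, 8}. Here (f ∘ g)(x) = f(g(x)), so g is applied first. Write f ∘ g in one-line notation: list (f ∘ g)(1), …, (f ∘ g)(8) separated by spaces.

1 2 4 7 8 5 3 6

(f ∘ g)(x) = f(g(x)). Computing each image: f(g(1)) = f(3) = 1, f(g(2)) = f(4) = 2, f(g(3)) = f(2) = 4, f(g(4)) = f(7) = 7, f(g(5)) = f(1) = 8, f(g(6)) = f(8) = 5, f(g(7)) = f(6) = 3, f(g(8)) = f(5) = 6.
Hence f ∘ g = [1 2 4 7 8 5 3 6].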